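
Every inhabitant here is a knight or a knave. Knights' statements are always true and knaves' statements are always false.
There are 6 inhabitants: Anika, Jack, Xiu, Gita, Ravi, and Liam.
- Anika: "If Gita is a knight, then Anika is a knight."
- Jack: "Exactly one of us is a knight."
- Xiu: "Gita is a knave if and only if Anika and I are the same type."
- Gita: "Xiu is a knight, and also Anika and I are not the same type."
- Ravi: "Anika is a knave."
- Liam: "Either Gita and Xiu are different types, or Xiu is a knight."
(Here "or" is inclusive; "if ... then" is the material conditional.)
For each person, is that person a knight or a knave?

Anika is a knave, Jack is a knave, Xiu is a knight, Gita is a knight, Ravi is a knight, and Liam is a knight.

Anika is a knave; "if Gita is a knight, then Anika is a knight" is False, as required.
Since Jack is a knave, "exactly one of us is a knight" needs to be False, which holds.
Xiu is a knight, and the claim "Gita is a knave if and only if Anika and I are the same type" is indeed True.
Gita is a knight, and the claim "Xiu is a knight, and also Anika and I are not the same type" is indeed True.
As a knight, Ravi's statement "Anika is a knave" should be True; it is.
Liam (knight): "either Gita and Xiu are different types, or Xiu is a knight" — True. ✓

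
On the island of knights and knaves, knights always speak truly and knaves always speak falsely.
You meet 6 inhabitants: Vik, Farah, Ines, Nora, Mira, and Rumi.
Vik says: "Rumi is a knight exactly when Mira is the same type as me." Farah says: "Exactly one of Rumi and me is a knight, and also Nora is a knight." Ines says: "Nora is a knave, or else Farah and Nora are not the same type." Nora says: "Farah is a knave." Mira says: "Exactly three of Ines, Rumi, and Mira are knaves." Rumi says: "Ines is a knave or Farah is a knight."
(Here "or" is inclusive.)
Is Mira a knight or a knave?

Mira is a knave.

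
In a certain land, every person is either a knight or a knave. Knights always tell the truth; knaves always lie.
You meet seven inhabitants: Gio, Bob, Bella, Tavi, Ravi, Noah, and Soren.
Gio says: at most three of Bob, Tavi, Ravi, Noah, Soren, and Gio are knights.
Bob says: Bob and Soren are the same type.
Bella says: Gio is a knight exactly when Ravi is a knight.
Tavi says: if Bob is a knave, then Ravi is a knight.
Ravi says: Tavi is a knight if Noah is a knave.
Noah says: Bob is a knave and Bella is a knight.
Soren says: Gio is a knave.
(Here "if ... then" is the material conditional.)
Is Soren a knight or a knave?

Soren is a knight.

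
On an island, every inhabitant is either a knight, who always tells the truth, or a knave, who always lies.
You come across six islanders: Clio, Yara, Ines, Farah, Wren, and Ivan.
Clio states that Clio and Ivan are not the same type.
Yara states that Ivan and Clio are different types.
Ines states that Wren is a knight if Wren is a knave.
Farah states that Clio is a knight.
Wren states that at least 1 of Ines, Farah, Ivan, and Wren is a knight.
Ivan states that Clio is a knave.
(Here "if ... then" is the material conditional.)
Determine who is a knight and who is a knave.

Clio is a knight, Yara is a knight, Ines is a knight, Farah is a knight, Wren is a knight, and Ivan is a knave.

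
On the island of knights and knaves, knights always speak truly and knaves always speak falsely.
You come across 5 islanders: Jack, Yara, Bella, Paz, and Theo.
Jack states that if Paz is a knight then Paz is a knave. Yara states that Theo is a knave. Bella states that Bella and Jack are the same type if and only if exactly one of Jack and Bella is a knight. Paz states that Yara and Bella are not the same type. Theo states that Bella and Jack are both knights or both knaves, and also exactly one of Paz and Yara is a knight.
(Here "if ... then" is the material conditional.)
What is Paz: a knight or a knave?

Paz is a knight.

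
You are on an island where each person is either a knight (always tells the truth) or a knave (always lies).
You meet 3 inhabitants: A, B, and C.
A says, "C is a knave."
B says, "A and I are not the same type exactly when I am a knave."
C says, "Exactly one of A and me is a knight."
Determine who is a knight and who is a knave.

A is a knave, B is a knave, and C is a knight.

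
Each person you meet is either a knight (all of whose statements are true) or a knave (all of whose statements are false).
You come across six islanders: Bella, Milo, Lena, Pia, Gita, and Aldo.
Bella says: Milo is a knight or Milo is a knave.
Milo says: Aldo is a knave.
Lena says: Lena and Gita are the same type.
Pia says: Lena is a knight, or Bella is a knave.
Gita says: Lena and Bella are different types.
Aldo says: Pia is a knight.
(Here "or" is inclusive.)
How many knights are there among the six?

3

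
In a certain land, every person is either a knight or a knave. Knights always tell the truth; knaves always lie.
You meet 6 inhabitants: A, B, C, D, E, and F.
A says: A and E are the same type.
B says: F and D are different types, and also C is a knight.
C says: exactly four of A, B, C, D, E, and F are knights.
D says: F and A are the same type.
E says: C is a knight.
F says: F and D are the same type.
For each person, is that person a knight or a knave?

As a knave, A's statement "A and E are the same type" should be False; it is.
As a knight, B's statement "F and D are different types, and also C is a knight" should be true; it is.
C is a knight, and the claim "exactly four of A, B, C, D, E, and F are knights" is indeed true.
D (knight): "F and A are the same type" — true. ✓
As a knight, E's statement "C is a knight" should be true; it is.
F is a knave, and the claim "F and D are the same type" is indeed False.

A is a knave, B is a knight, C is a knight, D is a knight, E is a knight, and F is a knave.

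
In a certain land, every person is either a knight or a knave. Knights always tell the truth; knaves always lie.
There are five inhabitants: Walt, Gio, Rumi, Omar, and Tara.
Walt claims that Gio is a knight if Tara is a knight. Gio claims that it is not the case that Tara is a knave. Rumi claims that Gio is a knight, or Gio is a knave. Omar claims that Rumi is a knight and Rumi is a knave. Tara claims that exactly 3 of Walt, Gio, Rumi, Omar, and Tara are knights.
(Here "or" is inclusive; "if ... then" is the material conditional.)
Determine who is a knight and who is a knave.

Walt is a knight, so "Gio is a knight if Tara is a knight" must be true — and it is.
Gio is a knave; "it is not the case that Tara is a knave" is False, as required.
Rumi is a knight; "Gio is a knight, or Gio is a knave" is true, as required.
Omar is a knave, and the claim "Rumi is a knight and Rumi is a knave" is indeed False.
Tara is a knave; "exactly 3 of Walt, Gio, Rumi, Omar, and Tara are knights" is False, as required.

Walt is a knight, Gio is a knave, Rumi is a knight, Omar is a knave, and Tara is a knave.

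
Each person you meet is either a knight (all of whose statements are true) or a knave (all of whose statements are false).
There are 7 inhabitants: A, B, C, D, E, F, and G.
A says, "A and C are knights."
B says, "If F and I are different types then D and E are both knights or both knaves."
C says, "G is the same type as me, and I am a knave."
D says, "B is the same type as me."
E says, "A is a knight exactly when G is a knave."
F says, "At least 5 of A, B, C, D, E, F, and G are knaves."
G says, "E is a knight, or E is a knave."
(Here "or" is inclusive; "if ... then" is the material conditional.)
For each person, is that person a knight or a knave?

Knights: B, D, E, and G. Knaves: A, C, and F.

A is a knave, and the claim "A and C are knights" is indeed False.
B is a knight, and the claim "if F and I are different types then D and E are both knights or both knaves" is indeed true.
As a knave, C's statement "G is the same type as me, and I am a knave" should be False; it is.
As a knight, D's statement "B is the same type as me" should be true; it is.
E is a knight; "A is a knight exactly when G is a knave" is true, as required.
F is a knave; "at least 5 of A, B, C, D, E, F, and G are knaves" is False, as required.
As a knight, G's statement "E is a knight, or E is a knave" should be true; it is.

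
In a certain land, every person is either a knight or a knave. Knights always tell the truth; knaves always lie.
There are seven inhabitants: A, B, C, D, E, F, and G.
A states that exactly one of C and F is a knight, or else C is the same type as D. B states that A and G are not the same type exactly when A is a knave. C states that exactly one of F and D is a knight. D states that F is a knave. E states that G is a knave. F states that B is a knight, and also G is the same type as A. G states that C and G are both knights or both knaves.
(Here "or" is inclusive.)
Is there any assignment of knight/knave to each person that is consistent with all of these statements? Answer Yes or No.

Yes

One consistent assignment: A=knight, B=knave, C=knight, D=knight, E=knight, F=knave, G=knave.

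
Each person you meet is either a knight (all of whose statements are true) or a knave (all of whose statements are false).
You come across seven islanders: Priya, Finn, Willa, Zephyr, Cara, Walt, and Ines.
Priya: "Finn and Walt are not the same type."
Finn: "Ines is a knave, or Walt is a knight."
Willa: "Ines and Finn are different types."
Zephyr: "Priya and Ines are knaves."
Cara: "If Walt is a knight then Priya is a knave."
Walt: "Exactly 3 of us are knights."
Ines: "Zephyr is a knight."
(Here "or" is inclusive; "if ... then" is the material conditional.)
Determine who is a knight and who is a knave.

Knights: Priya, Finn, Willa, and Cara. Knaves: Zephyr, Walt, and Ines.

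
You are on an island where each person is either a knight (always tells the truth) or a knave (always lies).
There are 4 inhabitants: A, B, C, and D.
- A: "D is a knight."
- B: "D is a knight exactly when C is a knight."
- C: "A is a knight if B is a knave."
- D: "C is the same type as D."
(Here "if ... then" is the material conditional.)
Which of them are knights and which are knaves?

A is a knight, and the claim "D is a knight" is indeed true.
B (knight): "D is a knight exactly when C is a knight" — true. ✓
C is a knight, so "A is a knight if B is a knave" must be true — and it is.
D (knight): "C is the same type as D" — true. ✓

A is a knight, B is a knight, C is a knight, and D is a knight.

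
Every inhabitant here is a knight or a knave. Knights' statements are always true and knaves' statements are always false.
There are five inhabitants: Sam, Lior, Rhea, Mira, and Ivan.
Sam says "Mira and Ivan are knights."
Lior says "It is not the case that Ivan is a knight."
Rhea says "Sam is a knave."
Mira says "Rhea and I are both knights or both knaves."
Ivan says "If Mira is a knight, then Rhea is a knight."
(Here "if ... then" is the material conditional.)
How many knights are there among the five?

2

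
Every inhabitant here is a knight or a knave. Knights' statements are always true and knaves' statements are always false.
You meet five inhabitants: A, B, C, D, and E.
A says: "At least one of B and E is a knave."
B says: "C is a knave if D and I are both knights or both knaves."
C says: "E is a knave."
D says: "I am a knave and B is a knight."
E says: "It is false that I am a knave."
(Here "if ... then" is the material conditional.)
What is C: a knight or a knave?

C is a knight.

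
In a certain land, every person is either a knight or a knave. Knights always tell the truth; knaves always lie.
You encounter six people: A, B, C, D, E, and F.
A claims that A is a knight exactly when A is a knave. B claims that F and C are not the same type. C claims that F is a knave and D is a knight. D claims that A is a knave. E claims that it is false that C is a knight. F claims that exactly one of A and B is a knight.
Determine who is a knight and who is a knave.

Knights: B, D, E, and F. Knaves: A and C.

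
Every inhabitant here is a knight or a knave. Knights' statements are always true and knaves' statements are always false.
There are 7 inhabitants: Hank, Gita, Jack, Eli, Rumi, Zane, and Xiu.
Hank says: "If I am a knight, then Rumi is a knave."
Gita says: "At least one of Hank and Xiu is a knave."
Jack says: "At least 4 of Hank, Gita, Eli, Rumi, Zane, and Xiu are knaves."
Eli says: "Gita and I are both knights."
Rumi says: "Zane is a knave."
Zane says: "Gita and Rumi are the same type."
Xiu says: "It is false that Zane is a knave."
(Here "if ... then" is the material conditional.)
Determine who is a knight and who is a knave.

Knights: Hank, Zane, and Xiu. Knaves: Gita, Jack, Eli, and Rumi.

As a knight, Hank's statement "if I am a knight, then Rumi is a knave" should be true; it is.
Gita is a knave, and the claim "at least one of Hank and Xiu is a knave" is indeed False.
Jack (knave): "at least 4 of Hank, Gita, Eli, Rumi, Zane, and Xiu are knaves" — False. ✓
Eli is a knave, so "Gita and I are both knights" must be False — and it is.
As a knave, Rumi's statement "Zane is a knave" should be False; it is.
Since Zane is a knight, "Gita and Rumi are the same type" needs to be true, which holds.
Xiu is a knight, so "it is false that Zane is a knave" must be true — and it is.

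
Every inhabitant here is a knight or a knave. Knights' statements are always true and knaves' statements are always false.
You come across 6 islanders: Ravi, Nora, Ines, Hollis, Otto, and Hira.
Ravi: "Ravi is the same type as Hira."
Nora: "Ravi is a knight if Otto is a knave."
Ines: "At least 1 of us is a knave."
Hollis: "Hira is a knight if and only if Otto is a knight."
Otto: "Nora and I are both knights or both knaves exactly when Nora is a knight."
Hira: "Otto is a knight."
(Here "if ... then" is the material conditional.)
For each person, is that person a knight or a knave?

Ravi is a knave, Nora is a knight, Ines is a knight, Hollis is a knight, Otto is a knight, and Hira is a knight.

Ravi is a knave, and the claim "Ravi is the same type as Hira" is indeed false.
Nora is a knight, and the claim "Ravi is a knight if Otto is a knave" is indeed True.
Ines is a knight, so "at least 1 of us is a knave" must be True — and it is.
Hollis (knight): "Hira is a knight if and only if Otto is a knight" — True. ✓
Otto is a knight, and the claim "Nora and I are both knights or both knaves exactly when Nora is a knight" is indeed True.
Hira is a knight; "Otto is a knight" is True, as required.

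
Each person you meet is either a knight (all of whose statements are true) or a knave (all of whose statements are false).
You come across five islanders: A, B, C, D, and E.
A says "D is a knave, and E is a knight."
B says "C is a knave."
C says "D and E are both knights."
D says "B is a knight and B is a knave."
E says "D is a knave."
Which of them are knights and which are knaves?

Knights: A, B, and E. Knaves: C and D.

Suppose A is a knave. Then A's statement "D is a knave, and E is a knight" would have to be false. Checking the 16 ways to assign the others, none is consistent with every speaker.
(For instance, with B=knight, C=knave, D=knave, E=knight, A's claim "D is a knave, and E is a knight" comes out true where it would need to be false.)
So A must be a knight, making "D is a knave, and E is a knight" true. Taking A=knight, B=knight, C=knave, D=knave, E=knight, each remaining statement checks out:
  B (knight): "C is a knave" — true. ✓
  C (knave): "D and E are both knights" — false. ✓
  D (knave): "B is a knight and B is a knave" — false. ✓
  E (knight): "D is a knave" — true. ✓
This is the unique consistent assignment.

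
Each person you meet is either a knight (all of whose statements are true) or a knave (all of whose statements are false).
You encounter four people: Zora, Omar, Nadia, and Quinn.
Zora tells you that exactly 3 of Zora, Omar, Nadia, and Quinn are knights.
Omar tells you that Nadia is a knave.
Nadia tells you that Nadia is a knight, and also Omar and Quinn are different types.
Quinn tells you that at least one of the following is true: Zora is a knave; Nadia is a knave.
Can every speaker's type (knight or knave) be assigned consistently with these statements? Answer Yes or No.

One consistent assignment: Zora=knight, Omar=knight, Nadia=knave, Quinn=knight.

Yes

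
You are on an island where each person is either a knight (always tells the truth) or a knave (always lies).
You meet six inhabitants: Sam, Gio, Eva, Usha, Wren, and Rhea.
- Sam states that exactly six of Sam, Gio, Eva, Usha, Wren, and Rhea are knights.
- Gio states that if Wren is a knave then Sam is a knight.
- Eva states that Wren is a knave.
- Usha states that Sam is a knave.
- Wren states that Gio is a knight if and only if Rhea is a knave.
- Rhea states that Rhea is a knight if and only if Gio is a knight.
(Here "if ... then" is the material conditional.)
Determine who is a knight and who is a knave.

Sam is a knave, Gio is a knight, Eva is a knave, Usha is a knight, Wren is a knight, and Rhea is a knave.

Sam is a knave, so "exactly six of Sam, Gio, Eva, Usha, Wren, and Rhea are knights" must be False — and it is.
Gio (knight): "if Wren is a knave then Sam is a knight" — true. ✓
Eva is a knave; "Wren is a knave" is False, as required.
Since Usha is a knight, "Sam is a knave" needs to be true, which holds.
Wren is a knight; "Gio is a knight if and only if Rhea is a knave" is true, as required.
Since Rhea is a knave, "Rhea is a knight if and only if Gio is a knight" needs to be False, which holds.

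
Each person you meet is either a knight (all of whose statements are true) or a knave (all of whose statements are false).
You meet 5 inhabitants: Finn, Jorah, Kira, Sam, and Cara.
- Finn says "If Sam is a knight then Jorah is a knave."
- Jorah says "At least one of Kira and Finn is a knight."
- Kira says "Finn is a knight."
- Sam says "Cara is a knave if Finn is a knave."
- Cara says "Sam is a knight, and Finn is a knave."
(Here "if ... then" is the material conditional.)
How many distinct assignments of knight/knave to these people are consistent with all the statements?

0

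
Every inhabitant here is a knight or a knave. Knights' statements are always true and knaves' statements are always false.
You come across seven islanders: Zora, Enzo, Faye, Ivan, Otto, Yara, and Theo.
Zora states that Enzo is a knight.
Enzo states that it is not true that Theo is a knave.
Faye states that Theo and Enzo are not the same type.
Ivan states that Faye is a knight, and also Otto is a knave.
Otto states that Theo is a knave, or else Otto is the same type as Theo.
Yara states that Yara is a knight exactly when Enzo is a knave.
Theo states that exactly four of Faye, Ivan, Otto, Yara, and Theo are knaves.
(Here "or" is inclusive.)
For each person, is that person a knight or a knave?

Since Zora is a knave, "Enzo is a knight" needs to be False, which holds.
Enzo is a knave, and the claim "it is not true that Theo is a knave" is indeed False.
Faye is a knave; "Theo and Enzo are not the same type" is False, as required.
Ivan is a knave; "Faye is a knight, and also Otto is a knave" is False, as required.
Otto (knight): "Theo is a knave, or else Otto is the same type as Theo" — true. ✓
Yara is a knight, so "Yara is a knight exactly when Enzo is a knave" must be true — and it is.
Theo is a knave, and the claim "exactly four of Faye, Ivan, Otto, Yara, and Theo are knaves" is indeed False.

Knights: Otto and Yara. Knaves: Zora, Enzo, Faye, Ivan, and Theo.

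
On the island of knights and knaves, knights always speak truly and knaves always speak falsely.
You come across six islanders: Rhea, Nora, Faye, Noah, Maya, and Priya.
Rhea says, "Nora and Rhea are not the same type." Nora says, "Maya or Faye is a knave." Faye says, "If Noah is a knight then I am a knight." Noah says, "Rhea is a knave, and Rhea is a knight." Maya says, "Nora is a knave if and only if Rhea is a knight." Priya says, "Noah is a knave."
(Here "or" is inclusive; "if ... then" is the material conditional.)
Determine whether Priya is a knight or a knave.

Priya is a knight.

Consistent assignments: {Rhea=knight, Nora=knave, Faye=knight, Noah=knave, Maya=knight, Priya=knight}
In every consistent assignment, Priya is a knight.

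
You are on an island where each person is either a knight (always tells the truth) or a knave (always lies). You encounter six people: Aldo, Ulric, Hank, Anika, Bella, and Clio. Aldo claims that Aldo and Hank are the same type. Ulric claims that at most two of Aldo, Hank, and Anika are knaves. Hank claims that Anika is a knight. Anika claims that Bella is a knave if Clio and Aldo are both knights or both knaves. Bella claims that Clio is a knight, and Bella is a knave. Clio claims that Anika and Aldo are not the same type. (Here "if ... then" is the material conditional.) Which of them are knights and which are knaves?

Aldo is a knight, Ulric is a knight, Hank is a knight, Anika is a knight, Bella is a knave, and Clio is a knave.

Aldo (knight): "Aldo and Hank are the same type" — True. ✓
Ulric is a knight, so "at most two of Aldo, Hank, and Anika are knaves" must be True — and it is.
Since Hank is a knight, "Anika is a knight" needs to be True, which holds.
As a knight, Anika's statement "Bella is a knave if Clio and Aldo are both knights or both knaves" should be True; it is.
Since Bella is a knave, "Clio is a knight, and Bella is a knave" needs to be false, which holds.
Since Clio is a knave, "Anika and Aldo are not the same type" needs to be false, which holds.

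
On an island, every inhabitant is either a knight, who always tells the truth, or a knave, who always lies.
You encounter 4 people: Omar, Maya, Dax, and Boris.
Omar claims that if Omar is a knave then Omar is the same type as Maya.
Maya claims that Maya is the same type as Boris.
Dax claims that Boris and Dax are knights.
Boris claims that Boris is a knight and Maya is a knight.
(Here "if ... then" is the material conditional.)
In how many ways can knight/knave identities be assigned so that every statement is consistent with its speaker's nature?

Consistent assignments:
  Omar=knight, Maya=knight, Dax=knight, Boris=knight
  Omar=knight, Maya=knight, Dax=knave, Boris=knight
  Omar=knave, Maya=knight, Dax=knight, Boris=knight
  Omar=knave, Maya=knight, Dax=knave, Boris=knight

4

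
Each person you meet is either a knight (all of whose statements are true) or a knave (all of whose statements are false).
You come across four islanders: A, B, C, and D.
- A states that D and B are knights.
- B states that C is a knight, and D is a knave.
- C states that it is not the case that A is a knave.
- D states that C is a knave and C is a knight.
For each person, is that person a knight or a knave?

Knights: none. Knaves: A, B, C, and D.

Suppose A is a knight. Then A's statement "D and B are knights" would have to be true. Checking the 8 ways to assign the others, none is consistent with every speaker.
(For instance, with B=knave, C=knave, D=knave, A's claim "D and B are knights" comes out false where it would need to be true.)
So A must be a knave, making "D and B are knights" false. Taking A=knave, B=knave, C=knave, D=knave, each remaining statement checks out:
  B (knave): "C is a knight, and D is a knave" — false. ✓
  C (knave): "it is not the case that A is a knave" — false. ✓
  D (knave): "C is a knave and C is a knight" — false. ✓
This is the unique consistent assignment.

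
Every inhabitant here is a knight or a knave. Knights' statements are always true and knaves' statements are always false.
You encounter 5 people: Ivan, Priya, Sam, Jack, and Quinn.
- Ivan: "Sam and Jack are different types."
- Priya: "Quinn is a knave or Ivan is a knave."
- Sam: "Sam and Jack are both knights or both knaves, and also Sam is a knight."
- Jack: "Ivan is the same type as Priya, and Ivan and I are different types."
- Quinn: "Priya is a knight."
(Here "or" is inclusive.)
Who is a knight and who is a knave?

Ivan is a knave, and the claim "Sam and Jack are different types" is indeed False.
Priya is a knight, so "Quinn is a knave or Ivan is a knave" must be True — and it is.
Sam is a knave, and the claim "Sam and Jack are both knights or both knaves, and also Sam is a knight" is indeed False.
As a knave, Jack's statement "Ivan is the same type as Priya, and Ivan and I are different types" should be False; it is.
Since Quinn is a knight, "Priya is a knight" needs to be True, which holds.

Ivan is a knave, Priya is a knight, Sam is a knave, Jack is a knave, and Quinn is a knight.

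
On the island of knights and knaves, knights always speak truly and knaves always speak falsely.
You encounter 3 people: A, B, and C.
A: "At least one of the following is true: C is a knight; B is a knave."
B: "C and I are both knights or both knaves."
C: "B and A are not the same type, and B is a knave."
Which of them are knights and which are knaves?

A is a knight, B is a knave, and C is a knight.

Since A is a knight, "at least one of the following is true: C is a knight; B is a knave" needs to be true, which holds.
B is a knave; "C and I are both knights or both knaves" is false, as required.
C is a knight, so "B and A are not the same type, and B is a knave" must be true — and it is.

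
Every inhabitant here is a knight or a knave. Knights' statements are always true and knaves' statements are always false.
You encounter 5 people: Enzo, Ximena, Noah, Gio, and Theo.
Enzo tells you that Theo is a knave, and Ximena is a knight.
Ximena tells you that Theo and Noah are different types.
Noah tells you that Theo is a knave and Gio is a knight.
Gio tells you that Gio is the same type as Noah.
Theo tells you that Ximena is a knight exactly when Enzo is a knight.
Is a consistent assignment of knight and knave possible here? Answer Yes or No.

Checking all 32 assignments, each has at least one speaker whose statement's truth value contradicts their type.

No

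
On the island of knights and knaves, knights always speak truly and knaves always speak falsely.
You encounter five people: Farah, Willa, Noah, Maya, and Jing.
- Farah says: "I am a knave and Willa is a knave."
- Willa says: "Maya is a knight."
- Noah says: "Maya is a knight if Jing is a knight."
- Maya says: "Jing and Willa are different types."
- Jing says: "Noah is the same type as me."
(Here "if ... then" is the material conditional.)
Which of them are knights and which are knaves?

Suppose Farah is a knight. Then Farah's statement "I am a knave and Willa is a knave" would have to be true. Checking the 16 ways to assign the others, none is consistent with every speaker.
(For instance, with Willa=knight, Noah=knight, Maya=knight, Jing=knave, Farah's claim "I am a knave and Willa is a knave" comes out false where it would need to be true.)
So Farah must be a knave, making "I am a knave and Willa is a knave" false. Taking Farah=knave, Willa=knight, Noah=knight, Maya=knight, Jing=knave, each remaining statement checks out:
  Willa (knight): "Maya is a knight" — true. ✓
  Noah (knight): "Maya is a knight if Jing is a knight" — true. ✓
  Maya (knight): "Jing and Willa are different types" — true. ✓
  Jing (knave): "Noah is the same type as me" — false. ✓
This is the unique consistent assignment.

Knights: Willa, Noah, and Maya. Knaves: Farah and Jing.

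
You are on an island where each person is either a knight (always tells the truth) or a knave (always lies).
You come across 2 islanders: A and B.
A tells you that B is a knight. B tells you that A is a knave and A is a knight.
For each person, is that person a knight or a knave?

Knights: none. Knaves: A and B.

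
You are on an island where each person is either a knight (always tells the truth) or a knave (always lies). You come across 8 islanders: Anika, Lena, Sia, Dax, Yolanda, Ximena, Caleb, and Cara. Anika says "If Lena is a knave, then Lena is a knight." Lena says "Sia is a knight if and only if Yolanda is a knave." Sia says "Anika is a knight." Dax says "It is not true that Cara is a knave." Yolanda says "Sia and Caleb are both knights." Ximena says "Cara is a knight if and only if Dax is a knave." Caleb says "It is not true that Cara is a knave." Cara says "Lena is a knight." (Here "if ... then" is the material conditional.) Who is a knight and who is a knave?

Knights: none. Knaves: Anika, Lena, Sia, Dax, Yolanda, Ximena, Caleb, and Cara.

Anika is a knave; "if Lena is a knave, then Lena is a knight" is False, as required.
Lena is a knave, and the claim "Sia is a knight if and only if Yolanda is a knave" is indeed False.
Since Sia is a knave, "Anika is a knight" needs to be False, which holds.
Dax is a knave; "it is not true that Cara is a knave" is False, as required.
Yolanda (knave): "Sia and Caleb are both knights" — False. ✓
As a knave, Ximena's statement "Cara is a knight if and only if Dax is a knave" should be False; it is.
Caleb is a knave, and the claim "it is not true that Cara is a knave" is indeed False.
Cara is a knave, and the claim "Lena is a knight" is indeed False.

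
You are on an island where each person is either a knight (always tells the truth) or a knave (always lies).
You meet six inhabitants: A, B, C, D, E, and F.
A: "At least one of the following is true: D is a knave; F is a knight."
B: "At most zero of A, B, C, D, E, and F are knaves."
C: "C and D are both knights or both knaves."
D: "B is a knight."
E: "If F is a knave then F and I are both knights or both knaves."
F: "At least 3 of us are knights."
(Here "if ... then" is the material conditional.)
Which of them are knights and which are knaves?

As a knight, A's statement "at least one of the following is true: D is a knave; F is a knight" should be True; it is.
As a knight, B's statement "at most zero of A, B, C, D, E, and F are knaves" should be True; it is.
C is a knight; "C and D are both knights or both knaves" is True, as required.
D (knight): "B is a knight" — True. ✓
Since E is a knight, "if F is a knave then F and I are both knights or both knaves" needs to be True, which holds.
Since F is a knight, "at least 3 of us are knights" needs to be True, which holds.

Knights: A, B, C, D, E, and F. Knaves: none.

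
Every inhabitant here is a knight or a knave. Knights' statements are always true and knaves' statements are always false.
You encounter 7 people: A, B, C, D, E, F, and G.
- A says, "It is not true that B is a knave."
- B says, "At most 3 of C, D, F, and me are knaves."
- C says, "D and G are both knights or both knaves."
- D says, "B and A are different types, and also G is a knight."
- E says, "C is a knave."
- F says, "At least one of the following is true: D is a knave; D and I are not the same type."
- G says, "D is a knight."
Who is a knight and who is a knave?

A is a knight; "it is not true that B is a knave" is True, as required.
B is a knight, so "at most 3 of C, D, F, and me are knaves" must be True — and it is.
Since C is a knight, "D and G are both knights or both knaves" needs to be True, which holds.
D is a knave; "B and A are different types, and also G is a knight" is false, as required.
E is a knave, and the claim "C is a knave" is indeed false.
F (knight): "at least one of the following is true: D is a knave; D and I are not the same type" — True. ✓
G is a knave, so "D is a knight" must be false — and it is.

A is a knight, B is a knight, C is a knight, D is a knave, E is a knave, F is a knight, and G is a knave.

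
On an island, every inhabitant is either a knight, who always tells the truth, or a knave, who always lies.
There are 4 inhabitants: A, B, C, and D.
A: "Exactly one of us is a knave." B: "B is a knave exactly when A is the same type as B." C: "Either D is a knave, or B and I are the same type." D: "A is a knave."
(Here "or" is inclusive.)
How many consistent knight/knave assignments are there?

1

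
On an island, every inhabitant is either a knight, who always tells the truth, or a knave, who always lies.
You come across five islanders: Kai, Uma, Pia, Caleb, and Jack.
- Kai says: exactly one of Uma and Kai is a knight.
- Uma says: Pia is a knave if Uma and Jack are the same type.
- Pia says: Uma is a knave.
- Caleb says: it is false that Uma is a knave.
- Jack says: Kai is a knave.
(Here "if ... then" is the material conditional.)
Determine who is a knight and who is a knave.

Kai is a knight, Uma is a knave, Pia is a knight, Caleb is a knave, and Jack is a knave.

Suppose Kai is a knave. Then Kai's statement "exactly one of Uma and Kai is a knight" would have to be false. Checking the 16 ways to assign the others, none is consistent with every speaker.
(For instance, with Uma=knave, Pia=knight, Caleb=knave, Jack=knave, Jack's claim "Kai is a knave" comes out true where it would need to be false.)
So Kai must be a knight, making "exactly one of Uma and Kai is a knight" true. Taking Kai=knight, Uma=knave, Pia=knight, Caleb=knave, Jack=knave, each remaining statement checks out:
  Uma (knave): "Pia is a knave if Uma and Jack are the same type" — false. ✓
  Pia (knight): "Uma is a knave" — true. ✓
  Caleb (knave): "it is false that Uma is a knave" — false. ✓
  Jack (knave): "Kai is a knave" — false. ✓
This is the unique consistent assignment.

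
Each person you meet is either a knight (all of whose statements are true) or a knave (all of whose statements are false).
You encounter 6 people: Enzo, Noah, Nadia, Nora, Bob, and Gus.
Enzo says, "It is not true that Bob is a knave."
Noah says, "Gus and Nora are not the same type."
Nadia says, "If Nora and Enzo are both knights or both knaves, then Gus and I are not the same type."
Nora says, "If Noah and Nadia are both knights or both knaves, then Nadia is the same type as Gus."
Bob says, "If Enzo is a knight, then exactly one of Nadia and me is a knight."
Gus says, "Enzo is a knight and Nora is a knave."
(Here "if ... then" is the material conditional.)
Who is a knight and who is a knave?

Enzo is a knight, and the claim "it is not true that Bob is a knave" is indeed true.
Noah is a knight, and the claim "Gus and Nora are not the same type" is indeed true.
Nadia (knave): "if Nora and Enzo are both knights or both knaves, then Gus and I are not the same type" — false. ✓
Nora is a knight, so "if Noah and Nadia are both knights or both knaves, then Nadia is the same type as Gus" must be true — and it is.
Bob is a knight; "if Enzo is a knight, then exactly one of Nadia and me is a knight" is true, as required.
Gus is a knave; "Enzo is a knight and Nora is a knave" is false, as required.

Enzo is a knight, Noah is a knight, Nadia is a knave, Nora is a knight, Bob is a knight, and Gus is a knave.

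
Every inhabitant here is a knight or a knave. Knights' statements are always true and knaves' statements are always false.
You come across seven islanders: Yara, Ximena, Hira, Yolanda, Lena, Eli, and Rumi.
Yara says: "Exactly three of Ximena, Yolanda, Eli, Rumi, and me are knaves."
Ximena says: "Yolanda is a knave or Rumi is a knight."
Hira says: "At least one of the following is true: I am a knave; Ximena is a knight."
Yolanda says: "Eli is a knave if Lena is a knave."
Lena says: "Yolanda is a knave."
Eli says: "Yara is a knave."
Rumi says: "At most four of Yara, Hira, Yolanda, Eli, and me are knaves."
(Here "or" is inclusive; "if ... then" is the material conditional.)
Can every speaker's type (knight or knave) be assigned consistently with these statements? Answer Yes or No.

No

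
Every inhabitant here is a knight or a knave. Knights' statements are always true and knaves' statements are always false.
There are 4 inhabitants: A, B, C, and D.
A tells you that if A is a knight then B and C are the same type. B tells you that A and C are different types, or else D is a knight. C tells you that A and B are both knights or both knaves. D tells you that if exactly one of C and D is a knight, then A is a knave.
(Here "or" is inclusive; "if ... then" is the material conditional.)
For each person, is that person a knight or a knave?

Knights: A, B, C, and D. Knaves: none.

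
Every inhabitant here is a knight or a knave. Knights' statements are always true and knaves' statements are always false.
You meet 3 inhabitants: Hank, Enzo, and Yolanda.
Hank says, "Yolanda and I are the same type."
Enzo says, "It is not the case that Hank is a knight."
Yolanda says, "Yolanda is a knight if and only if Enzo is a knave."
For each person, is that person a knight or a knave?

Hank is a knight, Enzo is a knave, and Yolanda is a knight.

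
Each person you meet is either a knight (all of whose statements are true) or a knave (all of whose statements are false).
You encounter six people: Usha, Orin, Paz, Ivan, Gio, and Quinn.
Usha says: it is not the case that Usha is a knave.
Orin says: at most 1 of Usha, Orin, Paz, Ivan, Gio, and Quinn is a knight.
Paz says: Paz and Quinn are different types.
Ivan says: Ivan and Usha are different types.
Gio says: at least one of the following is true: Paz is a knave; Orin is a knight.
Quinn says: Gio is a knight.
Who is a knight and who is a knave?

Knights: Paz and Ivan. Knaves: Usha, Orin, Gio, and Quinn.

Since Usha is a knave, "it is not the case that Usha is a knave" needs to be False, which holds.
Since Orin is a knave, "at most 1 of Usha, Orin, Paz, Ivan, Gio, and Quinn is a knight" needs to be False, which holds.
As a knight, Paz's statement "Paz and Quinn are different types" should be True; it is.
Ivan (knight): "Ivan and Usha are different types" — True. ✓
Gio is a knave, so "at least one of the following is true: Paz is a knave; Orin is a knight" must be False — and it is.
Quinn is a knave, and the claim "Gio is a knight" is indeed False.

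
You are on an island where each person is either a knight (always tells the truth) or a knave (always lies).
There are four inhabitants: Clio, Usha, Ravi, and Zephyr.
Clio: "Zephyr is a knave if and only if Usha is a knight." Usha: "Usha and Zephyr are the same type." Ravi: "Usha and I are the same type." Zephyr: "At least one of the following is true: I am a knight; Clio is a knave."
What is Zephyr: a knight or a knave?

Zephyr is a knight.

Consistent assignments: {Clio=knave, Usha=knight, Ravi=knight, Zephyr=knight}; {Clio=knave, Usha=knight, Ravi=knave, Zephyr=knight}
In every consistent assignment, Zephyr is a knight.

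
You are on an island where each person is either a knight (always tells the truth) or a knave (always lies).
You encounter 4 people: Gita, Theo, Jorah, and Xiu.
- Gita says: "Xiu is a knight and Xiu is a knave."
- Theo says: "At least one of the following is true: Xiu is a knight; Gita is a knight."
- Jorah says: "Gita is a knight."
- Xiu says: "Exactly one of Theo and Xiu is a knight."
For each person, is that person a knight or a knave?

Knights: none. Knaves: Gita, Theo, Jorah, and Xiu.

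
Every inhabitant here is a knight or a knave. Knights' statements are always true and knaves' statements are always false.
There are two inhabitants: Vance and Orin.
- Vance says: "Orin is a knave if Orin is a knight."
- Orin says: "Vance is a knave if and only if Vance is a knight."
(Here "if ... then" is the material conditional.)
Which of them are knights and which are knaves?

Vance is a knight and Orin is a knave.

Vance is a knight, and the claim "Orin is a knave if Orin is a knight" is indeed True.
Since Orin is a knave, "Vance is a knave if and only if Vance is a knight" needs to be false, which holds.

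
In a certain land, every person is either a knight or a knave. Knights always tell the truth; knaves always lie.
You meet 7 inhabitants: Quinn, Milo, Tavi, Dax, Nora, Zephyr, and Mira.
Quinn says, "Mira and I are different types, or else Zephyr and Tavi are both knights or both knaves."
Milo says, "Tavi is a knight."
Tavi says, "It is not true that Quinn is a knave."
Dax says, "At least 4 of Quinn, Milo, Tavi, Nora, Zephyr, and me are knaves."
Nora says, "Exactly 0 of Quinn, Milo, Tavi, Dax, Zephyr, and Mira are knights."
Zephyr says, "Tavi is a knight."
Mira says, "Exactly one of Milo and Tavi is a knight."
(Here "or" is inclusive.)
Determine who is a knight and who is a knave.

Quinn is a knight, Milo is a knight, Tavi is a knight, Dax is a knave, Nora is a knave, Zephyr is a knight, and Mira is a knave.

As a knight, Quinn's statement "Mira and I are different types, or else Zephyr and Tavi are both knights or both knaves" should be true; it is.
Milo is a knight, and the claim "Tavi is a knight" is indeed true.
Tavi is a knight, so "it is not true that Quinn is a knave" must be true — and it is.
As a knave, Dax's statement "at least 4 of Quinn, Milo, Tavi, Nora, Zephyr, and me are knaves" should be False; it is.
Nora is a knave, so "exactly 0 of Quinn, Milo, Tavi, Dax, Zephyr, and Mira are knights" must be False — and it is.
As a knight, Zephyr's statement "Tavi is a knight" should be true; it is.
Mira (knave): "exactly one of Milo and Tavi is a knight" — False. ✓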